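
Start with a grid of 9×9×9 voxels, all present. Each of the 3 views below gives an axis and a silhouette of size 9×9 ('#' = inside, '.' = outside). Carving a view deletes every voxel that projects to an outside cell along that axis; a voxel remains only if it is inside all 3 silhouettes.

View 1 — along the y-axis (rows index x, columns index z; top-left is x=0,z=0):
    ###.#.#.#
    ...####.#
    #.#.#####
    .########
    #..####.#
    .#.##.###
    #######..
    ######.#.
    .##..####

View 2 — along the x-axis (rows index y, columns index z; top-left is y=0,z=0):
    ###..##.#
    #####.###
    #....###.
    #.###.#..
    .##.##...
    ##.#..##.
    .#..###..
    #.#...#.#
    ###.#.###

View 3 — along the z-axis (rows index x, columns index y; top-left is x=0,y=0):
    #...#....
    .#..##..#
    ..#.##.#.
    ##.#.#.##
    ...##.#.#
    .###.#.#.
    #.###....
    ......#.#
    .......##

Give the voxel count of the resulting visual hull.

voxel count = 125

full grid |V| = 729
step 1: project along y, AND mask (58/81) → |grid| = 522
step 2: project along x, AND mask (47/81) → |grid| = 305
step 3: project along z, AND mask (33/81) → |grid| = 125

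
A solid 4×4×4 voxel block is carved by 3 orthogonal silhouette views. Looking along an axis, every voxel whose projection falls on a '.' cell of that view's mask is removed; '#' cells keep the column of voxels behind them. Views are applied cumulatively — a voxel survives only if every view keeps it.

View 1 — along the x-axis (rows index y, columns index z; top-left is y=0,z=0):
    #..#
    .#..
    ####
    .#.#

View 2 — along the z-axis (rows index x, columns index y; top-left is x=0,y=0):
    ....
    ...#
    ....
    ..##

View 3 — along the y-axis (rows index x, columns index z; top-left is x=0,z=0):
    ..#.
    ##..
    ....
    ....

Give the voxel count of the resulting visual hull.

voxel count = 1

full grid |V| = 64
step 1: project along x, AND mask (9/16) → |grid| = 36
step 2: project along z, AND mask (3/16) → |grid| = 8
step 3: project along y, AND mask (3/16) → |grid| = 1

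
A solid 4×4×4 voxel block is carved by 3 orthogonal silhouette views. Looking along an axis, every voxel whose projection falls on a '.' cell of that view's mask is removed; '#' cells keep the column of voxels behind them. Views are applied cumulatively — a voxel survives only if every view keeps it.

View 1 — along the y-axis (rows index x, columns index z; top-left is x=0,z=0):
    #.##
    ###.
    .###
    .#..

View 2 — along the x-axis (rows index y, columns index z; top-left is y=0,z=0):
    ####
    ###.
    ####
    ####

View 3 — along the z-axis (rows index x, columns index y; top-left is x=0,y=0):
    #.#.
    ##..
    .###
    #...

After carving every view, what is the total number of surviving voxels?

full grid |V| = 64
step 1: project along y, AND mask (10/16) → |grid| = 40
step 2: project along x, AND mask (15/16) → |grid| = 38
step 3: project along z, AND mask (8/16) → |grid| = 21

21 voxels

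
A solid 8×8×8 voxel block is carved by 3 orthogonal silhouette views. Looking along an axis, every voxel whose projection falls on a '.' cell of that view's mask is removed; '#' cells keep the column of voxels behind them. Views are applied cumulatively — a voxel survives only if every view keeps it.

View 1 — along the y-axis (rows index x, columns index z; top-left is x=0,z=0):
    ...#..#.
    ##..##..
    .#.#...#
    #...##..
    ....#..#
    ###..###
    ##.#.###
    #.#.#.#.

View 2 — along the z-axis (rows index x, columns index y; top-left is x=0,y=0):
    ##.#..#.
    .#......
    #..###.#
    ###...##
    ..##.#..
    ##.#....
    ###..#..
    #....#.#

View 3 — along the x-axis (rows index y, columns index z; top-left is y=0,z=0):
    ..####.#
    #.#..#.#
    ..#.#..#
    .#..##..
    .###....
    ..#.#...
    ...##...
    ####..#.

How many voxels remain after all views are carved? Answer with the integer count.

before carving: 512 voxels (8×8×8)
step 1: project along y, AND mask (30/64) → |grid| = 240
step 2: project along z, AND mask (28/64) → |grid| = 102
step 3: project along x, AND mask (27/64) → |grid| = 45

45 voxels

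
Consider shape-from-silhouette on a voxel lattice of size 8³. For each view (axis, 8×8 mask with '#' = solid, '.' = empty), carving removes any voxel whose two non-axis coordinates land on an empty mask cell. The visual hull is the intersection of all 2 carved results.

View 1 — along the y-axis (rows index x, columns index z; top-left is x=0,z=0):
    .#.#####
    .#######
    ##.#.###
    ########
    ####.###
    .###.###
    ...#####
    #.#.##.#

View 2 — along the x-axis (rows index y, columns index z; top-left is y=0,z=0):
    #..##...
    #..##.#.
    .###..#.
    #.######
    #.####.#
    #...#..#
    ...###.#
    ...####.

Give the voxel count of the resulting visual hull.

full grid |V| = 512
V1 y: intersect with XZ mask (50 set) -- 400 left
V2 x: intersect with YZ mask (35 set) -- 217 left

|visual hull| = 217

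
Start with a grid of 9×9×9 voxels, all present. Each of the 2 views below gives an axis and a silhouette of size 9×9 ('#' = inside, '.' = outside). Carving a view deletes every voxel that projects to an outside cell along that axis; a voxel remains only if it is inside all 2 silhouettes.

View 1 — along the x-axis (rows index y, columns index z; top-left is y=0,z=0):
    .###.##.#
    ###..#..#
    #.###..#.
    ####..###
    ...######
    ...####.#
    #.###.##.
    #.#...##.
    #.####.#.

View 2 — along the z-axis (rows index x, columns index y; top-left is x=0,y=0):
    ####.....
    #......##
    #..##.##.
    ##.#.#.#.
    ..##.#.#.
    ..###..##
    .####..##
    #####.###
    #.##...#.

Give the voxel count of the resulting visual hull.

|visual hull| = 244

start: 9×9×9 = 729 voxels
[1] x-view keeps 50 columns → grid now 450
[2] z-view keeps 44 columns → grid now 244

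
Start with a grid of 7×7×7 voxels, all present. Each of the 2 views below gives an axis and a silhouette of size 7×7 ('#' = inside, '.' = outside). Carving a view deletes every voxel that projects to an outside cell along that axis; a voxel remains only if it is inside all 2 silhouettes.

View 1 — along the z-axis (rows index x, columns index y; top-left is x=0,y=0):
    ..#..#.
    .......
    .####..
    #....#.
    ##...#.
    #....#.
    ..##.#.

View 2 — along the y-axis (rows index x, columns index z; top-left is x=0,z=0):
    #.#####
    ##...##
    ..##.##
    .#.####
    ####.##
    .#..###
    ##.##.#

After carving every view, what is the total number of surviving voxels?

full grid |V| = 343
[1] z-view keeps 16 columns → grid now 112
[2] y-view keeps 34 columns → grid now 79

remaining voxels: 79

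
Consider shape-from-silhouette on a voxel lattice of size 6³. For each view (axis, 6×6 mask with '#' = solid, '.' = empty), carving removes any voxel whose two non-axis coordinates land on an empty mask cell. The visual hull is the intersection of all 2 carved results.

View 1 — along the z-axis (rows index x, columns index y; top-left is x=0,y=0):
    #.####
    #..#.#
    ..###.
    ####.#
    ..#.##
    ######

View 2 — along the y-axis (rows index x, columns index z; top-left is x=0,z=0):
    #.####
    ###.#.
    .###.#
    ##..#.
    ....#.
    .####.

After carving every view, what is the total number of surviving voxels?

91 voxels

initial block: 6^3 = 216
step 1: project along z, AND mask (25/36) → |grid| = 150
step 2: project along y, AND mask (21/36) → |grid| = 91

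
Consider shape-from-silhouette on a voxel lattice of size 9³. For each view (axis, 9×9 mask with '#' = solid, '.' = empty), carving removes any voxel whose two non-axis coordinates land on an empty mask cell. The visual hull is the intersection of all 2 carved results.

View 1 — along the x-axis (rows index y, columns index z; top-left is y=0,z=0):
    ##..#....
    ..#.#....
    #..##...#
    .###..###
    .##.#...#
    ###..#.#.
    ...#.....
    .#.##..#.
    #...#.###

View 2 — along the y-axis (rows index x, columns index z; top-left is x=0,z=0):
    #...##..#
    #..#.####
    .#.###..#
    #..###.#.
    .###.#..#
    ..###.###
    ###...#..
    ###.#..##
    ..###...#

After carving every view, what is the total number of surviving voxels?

initial block: 9^3 = 729
after view 1 [x-axis, 34 of 81 cells solid] → remaining = 306
after view 2 [y-axis, 45 of 81 cells solid] → remaining = 175

voxel count = 175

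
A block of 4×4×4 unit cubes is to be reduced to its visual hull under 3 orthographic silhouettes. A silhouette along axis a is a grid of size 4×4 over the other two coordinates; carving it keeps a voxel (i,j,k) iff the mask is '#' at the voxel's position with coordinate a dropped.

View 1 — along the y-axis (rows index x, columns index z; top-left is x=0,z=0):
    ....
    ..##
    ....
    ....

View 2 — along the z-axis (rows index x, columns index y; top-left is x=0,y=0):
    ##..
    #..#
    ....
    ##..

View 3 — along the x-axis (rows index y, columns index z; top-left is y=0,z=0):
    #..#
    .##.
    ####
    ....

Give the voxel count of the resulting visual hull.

remaining voxels: 1

initial block: 4^3 = 64
V1 y: intersect with XZ mask (2 set) -- 8 left
V2 z: intersect with XY mask (6 set) -- 4 left
V3 x: intersect with YZ mask (8 set) -- 1 left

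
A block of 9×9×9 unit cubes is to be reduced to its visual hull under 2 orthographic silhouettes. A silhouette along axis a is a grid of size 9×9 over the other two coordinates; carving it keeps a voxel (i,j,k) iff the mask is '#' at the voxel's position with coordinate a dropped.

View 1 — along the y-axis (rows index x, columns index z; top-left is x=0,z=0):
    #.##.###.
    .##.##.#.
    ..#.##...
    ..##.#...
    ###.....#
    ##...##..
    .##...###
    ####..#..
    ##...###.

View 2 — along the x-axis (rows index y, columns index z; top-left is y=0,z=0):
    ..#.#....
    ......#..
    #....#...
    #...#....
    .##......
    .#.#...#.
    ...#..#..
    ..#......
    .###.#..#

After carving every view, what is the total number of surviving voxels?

97 voxels

initial block: 9^3 = 729
[1] y-view keeps 40 columns → grid now 360
[2] x-view keeps 20 columns → grid now 97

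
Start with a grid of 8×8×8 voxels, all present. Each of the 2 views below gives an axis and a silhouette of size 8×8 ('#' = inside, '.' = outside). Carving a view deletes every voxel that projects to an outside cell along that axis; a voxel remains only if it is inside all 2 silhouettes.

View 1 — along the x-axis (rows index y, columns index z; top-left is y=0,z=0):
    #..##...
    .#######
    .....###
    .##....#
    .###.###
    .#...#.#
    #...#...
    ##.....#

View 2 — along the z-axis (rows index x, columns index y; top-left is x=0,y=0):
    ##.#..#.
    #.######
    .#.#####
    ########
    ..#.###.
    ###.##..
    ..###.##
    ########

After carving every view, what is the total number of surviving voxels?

before carving: 512 voxels (8×8×8)
step 1: project along x, AND mask (30/64) → |grid| = 240
step 2: project along z, AND mask (47/64) → |grid| = 175

remaining voxels: 175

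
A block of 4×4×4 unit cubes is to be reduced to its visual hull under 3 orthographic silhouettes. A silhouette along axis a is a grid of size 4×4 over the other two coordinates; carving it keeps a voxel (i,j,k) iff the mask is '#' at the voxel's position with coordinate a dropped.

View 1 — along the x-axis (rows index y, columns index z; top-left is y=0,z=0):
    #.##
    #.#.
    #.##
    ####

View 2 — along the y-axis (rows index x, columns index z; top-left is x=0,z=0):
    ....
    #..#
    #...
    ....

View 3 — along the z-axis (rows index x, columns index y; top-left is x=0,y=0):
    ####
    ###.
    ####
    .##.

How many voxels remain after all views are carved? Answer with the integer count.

initial block: 4^3 = 64
[1] x-view keeps 12 columns → grid now 48
[2] y-view keeps 3 columns → grid now 11
[3] z-view keeps 13 columns → grid now 9

9 voxels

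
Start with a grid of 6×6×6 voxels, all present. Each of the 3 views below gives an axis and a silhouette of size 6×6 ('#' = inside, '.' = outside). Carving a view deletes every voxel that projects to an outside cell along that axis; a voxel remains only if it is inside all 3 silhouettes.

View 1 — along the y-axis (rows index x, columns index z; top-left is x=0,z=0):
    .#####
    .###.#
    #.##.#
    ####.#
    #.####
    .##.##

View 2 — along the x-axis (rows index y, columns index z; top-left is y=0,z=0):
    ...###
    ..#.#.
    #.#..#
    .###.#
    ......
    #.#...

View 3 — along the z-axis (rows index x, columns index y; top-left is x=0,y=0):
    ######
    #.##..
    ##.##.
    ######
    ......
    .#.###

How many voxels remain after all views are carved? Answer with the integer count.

remaining voxels: 44

before carving: 216 voxels (6×6×6)
V1 y: intersect with XZ mask (27 set) -- 162 left
V2 x: intersect with YZ mask (14 set) -- 68 left
V3 z: intersect with XY mask (23 set) -- 44 left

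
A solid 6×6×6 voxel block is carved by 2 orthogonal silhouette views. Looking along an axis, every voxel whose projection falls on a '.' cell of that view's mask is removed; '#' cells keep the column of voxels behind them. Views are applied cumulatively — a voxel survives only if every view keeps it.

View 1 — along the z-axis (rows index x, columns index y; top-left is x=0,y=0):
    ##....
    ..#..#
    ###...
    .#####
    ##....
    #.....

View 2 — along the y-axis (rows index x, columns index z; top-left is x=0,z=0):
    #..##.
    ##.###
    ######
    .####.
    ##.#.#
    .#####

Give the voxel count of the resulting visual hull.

full grid |V| = 216
[1] z-view keeps 15 columns → grid now 90
[2] y-view keeps 27 columns → grid now 67

67 voxels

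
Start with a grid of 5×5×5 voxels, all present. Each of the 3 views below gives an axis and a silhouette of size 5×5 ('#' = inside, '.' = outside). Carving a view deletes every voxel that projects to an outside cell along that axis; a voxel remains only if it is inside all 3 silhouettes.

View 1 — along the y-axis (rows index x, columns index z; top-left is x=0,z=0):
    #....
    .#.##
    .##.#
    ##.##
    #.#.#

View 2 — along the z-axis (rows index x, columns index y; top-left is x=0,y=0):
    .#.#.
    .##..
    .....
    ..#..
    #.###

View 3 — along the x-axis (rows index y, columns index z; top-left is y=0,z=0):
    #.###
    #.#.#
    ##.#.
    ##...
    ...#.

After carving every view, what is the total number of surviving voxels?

13 voxels

initial block: 5^3 = 125
  1. axis=1 (XZ plane), |mask|=14  ⇒  voxels=70
  2. axis=2 (XY plane), |mask|=9  ⇒  voxels=24
  3. axis=0 (YZ plane), |mask|=13  ⇒  voxels=13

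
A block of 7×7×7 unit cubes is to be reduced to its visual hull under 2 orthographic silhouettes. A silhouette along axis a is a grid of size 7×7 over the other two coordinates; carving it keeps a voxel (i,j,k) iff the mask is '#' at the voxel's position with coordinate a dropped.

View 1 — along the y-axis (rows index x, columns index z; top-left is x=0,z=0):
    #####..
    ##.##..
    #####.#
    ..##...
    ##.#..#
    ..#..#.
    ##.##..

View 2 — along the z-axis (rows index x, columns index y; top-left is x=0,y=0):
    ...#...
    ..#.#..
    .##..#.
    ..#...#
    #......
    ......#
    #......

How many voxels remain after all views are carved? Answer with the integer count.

voxel count = 45

start: 7×7×7 = 343 voxels
V1 y: intersect with XZ mask (27 set) -- 189 left
V2 z: intersect with XY mask (11 set) -- 45 left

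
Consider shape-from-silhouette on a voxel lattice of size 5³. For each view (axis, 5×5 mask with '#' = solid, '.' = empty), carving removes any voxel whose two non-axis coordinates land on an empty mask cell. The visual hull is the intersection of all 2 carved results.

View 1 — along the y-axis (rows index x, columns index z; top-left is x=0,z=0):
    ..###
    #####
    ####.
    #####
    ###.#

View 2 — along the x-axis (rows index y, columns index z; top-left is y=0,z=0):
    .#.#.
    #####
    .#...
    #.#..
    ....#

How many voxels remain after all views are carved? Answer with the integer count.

start: 5×5×5 = 125 voxels
[1] y-view keeps 21 columns → grid now 105
[2] x-view keeps 11 columns → grid now 46

remaining voxels: 46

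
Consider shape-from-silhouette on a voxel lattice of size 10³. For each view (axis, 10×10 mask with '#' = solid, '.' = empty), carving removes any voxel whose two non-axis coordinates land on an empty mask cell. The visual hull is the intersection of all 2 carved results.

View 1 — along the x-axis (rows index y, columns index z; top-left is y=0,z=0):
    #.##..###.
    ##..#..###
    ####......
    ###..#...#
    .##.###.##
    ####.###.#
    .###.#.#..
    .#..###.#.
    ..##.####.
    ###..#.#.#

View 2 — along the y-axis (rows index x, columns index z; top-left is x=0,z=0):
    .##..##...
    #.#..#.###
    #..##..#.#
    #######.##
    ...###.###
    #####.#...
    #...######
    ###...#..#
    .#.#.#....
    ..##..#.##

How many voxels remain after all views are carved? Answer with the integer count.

325 voxels

initial block: 10^3 = 1000
after view 1 [x-axis, 58 of 100 cells solid] → remaining = 580
after view 2 [y-axis, 56 of 100 cells solid] → remaining = 325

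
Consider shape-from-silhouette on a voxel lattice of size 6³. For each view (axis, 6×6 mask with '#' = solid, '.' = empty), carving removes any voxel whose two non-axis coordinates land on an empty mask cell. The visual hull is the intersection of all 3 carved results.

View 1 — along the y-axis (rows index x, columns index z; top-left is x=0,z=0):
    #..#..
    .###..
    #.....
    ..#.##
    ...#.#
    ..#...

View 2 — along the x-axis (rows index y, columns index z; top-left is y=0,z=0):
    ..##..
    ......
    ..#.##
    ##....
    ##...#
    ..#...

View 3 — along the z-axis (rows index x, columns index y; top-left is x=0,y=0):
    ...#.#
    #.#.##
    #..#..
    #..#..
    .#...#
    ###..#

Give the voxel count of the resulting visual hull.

voxel count = 11

start: 6×6×6 = 216 voxels
step 1: project along y, AND mask (12/36) → |grid| = 72
step 2: project along x, AND mask (11/36) → |grid| = 23
step 3: project along z, AND mask (16/36) → |grid| = 11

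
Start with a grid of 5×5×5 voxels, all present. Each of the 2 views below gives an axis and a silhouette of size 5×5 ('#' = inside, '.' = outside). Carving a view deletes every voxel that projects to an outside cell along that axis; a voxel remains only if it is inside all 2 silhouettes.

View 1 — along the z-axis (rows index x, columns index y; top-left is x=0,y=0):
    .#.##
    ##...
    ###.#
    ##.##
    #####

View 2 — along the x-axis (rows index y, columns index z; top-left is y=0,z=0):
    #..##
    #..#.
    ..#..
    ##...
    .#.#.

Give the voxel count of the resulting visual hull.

|visual hull| = 38

start: 5×5×5 = 125 voxels
step 1: project along z, AND mask (18/25) → |grid| = 90
step 2: project along x, AND mask (10/25) → |grid| = 38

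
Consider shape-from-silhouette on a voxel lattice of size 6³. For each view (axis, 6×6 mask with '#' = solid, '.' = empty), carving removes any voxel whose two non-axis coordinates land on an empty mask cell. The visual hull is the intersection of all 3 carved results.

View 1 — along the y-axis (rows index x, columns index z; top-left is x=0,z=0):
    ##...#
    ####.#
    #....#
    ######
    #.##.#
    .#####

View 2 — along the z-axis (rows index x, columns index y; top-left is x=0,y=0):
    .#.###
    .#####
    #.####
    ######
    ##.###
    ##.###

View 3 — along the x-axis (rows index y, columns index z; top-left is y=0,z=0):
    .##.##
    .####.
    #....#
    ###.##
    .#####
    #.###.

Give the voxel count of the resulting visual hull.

87 voxels

before carving: 216 voxels (6×6×6)
after view 1 [y-axis, 25 of 36 cells solid] → remaining = 150
after view 2 [z-axis, 30 of 36 cells solid] → remaining = 128
after view 3 [x-axis, 24 of 36 cells solid] → remaining = 87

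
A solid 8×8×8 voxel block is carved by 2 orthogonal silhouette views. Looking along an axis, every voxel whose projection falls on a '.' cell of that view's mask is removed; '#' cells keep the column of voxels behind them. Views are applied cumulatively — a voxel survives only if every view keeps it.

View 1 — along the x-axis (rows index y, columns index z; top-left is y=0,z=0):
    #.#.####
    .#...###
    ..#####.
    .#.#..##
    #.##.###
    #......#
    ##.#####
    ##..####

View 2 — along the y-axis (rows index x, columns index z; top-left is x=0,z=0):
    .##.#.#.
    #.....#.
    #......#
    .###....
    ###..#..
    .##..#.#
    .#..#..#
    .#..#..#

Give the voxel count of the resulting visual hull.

full grid |V| = 512
  1. axis=0 (YZ plane), |mask|=40  ⇒  voxels=320
  2. axis=1 (XZ plane), |mask|=25  ⇒  voxels=121

121 voxels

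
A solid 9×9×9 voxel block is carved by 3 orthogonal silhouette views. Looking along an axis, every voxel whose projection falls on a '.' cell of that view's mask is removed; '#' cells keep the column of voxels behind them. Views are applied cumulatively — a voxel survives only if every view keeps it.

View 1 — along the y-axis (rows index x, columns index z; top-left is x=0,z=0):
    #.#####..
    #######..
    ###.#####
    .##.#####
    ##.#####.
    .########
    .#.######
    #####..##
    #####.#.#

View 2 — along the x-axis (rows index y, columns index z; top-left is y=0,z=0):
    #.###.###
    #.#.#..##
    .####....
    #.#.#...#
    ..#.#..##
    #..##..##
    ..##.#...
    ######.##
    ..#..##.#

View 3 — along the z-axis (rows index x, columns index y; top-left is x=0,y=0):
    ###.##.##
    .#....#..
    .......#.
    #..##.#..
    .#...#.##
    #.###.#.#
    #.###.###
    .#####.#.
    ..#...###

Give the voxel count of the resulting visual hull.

|visual hull| = 158

initial block: 9^3 = 729
V1 y: intersect with XZ mask (64 set) -- 576 left
V2 x: intersect with YZ mask (44 set) -- 309 left
V3 z: intersect with XY mask (41 set) -- 158 left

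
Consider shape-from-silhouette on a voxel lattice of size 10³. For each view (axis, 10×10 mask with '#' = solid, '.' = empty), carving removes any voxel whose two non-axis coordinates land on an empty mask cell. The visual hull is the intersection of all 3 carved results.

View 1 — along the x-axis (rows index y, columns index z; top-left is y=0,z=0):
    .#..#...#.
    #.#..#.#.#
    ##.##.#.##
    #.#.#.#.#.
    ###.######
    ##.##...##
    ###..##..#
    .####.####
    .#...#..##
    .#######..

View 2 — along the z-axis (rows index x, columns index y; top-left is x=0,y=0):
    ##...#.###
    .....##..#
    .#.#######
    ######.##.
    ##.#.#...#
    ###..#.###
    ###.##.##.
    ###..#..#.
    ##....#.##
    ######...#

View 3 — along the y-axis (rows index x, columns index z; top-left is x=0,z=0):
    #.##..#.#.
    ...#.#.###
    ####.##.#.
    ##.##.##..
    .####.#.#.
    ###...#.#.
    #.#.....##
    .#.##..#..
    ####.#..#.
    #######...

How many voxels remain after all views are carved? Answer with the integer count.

voxel count = 196

initial block: 10^3 = 1000
step 1: project along x, AND mask (60/100) → |grid| = 600
step 2: project along z, AND mask (61/100) → |grid| = 349
step 3: project along y, AND mask (55/100) → |grid| = 196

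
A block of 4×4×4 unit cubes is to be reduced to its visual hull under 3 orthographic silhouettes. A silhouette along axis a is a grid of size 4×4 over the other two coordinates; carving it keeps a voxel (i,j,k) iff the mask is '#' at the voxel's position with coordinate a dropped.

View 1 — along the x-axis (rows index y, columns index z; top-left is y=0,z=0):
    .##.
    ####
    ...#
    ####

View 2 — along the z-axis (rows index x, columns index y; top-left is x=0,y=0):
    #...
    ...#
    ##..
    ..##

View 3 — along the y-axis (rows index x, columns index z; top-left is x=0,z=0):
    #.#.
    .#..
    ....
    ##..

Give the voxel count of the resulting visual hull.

remaining voxels: 4

start: 4×4×4 = 64 voxels
[1] x-view keeps 11 columns → grid now 44
[2] z-view keeps 6 columns → grid now 17
[3] y-view keeps 5 columns → grid now 4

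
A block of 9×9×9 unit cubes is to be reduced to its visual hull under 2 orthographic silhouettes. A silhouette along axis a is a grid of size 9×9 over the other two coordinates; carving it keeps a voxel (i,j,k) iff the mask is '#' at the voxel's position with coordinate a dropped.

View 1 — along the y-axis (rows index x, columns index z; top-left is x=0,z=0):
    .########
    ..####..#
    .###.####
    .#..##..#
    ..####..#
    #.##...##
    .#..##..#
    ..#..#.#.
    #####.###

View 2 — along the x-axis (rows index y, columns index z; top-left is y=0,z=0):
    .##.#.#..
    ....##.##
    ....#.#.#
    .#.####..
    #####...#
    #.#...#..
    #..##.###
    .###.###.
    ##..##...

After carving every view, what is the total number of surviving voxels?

remaining voxels: 220

start: 9×9×9 = 729 voxels
carve view 1 (along y, XZ-mask fill 49/81): 441 voxels remain
carve view 2 (along x, YZ-mask fill 41/81): 220 voxels remain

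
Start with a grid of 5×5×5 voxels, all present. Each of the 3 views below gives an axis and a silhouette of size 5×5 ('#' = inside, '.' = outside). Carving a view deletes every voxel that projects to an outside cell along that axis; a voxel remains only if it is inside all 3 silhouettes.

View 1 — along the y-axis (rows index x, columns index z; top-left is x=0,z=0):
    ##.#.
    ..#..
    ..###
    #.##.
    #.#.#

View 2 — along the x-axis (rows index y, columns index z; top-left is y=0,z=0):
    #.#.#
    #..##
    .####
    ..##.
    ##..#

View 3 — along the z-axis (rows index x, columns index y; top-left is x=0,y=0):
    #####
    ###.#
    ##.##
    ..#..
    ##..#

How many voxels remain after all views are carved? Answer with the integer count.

|visual hull| = 26

before carving: 125 voxels (5×5×5)
step 1: project along y, AND mask (13/25) → |grid| = 65
step 2: project along x, AND mask (15/25) → |grid| = 40
step 3: project along z, AND mask (17/25) → |grid| = 26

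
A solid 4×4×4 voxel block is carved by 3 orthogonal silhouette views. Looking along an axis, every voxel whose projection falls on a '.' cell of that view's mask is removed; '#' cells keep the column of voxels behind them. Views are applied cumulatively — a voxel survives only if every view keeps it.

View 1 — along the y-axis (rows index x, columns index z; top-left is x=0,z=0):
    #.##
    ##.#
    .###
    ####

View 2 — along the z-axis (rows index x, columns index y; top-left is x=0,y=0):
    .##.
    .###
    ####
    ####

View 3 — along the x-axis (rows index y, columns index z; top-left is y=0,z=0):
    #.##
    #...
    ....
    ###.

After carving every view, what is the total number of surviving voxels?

start: 4×4×4 = 64 voxels
carve view 1 (along y, XZ-mask fill 13/16): 52 voxels remain
carve view 2 (along z, XY-mask fill 13/16): 43 voxels remain
carve view 3 (along x, YZ-mask fill 7/16): 15 voxels remain

voxel count = 15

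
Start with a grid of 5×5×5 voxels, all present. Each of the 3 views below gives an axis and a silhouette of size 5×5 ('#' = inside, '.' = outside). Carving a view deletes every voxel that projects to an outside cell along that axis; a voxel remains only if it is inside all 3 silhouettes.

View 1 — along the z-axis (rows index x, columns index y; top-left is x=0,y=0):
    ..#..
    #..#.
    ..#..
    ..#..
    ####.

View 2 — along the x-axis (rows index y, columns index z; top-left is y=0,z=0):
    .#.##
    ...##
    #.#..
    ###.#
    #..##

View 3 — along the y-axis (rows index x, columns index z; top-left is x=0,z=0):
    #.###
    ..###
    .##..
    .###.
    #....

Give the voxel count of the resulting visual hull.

10 voxels

before carving: 125 voxels (5×5×5)
after view 1 [z-axis, 9 of 25 cells solid] → remaining = 45
after view 2 [x-axis, 14 of 25 cells solid] → remaining = 24
after view 3 [y-axis, 13 of 25 cells solid] → remaining = 10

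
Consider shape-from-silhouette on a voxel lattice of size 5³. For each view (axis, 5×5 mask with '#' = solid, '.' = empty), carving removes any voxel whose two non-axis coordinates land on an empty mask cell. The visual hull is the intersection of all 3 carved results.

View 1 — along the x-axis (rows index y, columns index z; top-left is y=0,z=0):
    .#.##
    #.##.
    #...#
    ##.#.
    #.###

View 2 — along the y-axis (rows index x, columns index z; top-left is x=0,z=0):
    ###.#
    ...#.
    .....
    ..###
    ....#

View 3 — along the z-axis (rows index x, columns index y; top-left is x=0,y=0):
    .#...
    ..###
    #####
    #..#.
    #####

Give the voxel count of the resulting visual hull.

10 voxels

start: 5×5×5 = 125 voxels
V1 x: intersect with YZ mask (15 set) -- 75 left
V2 y: intersect with XZ mask (9 set) -- 27 left
V3 z: intersect with XY mask (16 set) -- 10 left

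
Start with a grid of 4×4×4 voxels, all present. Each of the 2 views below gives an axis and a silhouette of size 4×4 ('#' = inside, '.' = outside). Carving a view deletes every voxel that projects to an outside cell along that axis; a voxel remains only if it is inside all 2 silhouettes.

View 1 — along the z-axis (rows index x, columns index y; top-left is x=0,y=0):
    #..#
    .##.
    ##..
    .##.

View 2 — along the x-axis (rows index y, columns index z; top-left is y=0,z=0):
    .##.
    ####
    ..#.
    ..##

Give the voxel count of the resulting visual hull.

|visual hull| = 20

start: 4×4×4 = 64 voxels
after view 1 [z-axis, 8 of 16 cells solid] → remaining = 32
after view 2 [x-axis, 9 of 16 cells solid] → remaining = 20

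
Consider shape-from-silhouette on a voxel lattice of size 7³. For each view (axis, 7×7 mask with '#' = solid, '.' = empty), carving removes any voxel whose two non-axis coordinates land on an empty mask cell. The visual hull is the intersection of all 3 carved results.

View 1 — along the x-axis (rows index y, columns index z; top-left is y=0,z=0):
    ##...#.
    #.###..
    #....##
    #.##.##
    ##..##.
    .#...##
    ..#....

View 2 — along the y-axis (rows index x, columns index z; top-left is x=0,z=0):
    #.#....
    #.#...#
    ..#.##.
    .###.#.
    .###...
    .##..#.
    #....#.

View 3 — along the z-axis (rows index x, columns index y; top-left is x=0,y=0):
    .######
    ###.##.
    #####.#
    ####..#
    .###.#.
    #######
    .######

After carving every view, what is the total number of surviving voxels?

initial block: 7^3 = 343
carve view 1 (along x, YZ-mask fill 23/49): 161 voxels remain
carve view 2 (along y, XZ-mask fill 20/49): 71 voxels remain
carve view 3 (along z, XY-mask fill 39/49): 56 voxels remain

56 voxels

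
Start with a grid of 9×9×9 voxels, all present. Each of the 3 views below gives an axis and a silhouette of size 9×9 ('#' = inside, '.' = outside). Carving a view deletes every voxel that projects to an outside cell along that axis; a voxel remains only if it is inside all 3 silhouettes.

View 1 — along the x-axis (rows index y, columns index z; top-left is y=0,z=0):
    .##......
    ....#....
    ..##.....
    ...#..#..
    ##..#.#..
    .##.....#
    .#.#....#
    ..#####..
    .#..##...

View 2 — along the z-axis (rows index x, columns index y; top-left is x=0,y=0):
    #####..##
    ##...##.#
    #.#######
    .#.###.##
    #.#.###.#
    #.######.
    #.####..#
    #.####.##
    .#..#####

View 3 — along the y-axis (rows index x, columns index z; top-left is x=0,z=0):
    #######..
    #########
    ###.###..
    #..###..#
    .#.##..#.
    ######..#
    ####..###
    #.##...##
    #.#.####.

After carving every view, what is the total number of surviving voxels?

voxel count = 119

initial block: 9^3 = 729
  1. axis=0 (YZ plane), |mask|=25  ⇒  voxels=225
  2. axis=2 (XY plane), |mask|=58  ⇒  voxels=167
  3. axis=1 (XZ plane), |mask|=56  ⇒  voxels=119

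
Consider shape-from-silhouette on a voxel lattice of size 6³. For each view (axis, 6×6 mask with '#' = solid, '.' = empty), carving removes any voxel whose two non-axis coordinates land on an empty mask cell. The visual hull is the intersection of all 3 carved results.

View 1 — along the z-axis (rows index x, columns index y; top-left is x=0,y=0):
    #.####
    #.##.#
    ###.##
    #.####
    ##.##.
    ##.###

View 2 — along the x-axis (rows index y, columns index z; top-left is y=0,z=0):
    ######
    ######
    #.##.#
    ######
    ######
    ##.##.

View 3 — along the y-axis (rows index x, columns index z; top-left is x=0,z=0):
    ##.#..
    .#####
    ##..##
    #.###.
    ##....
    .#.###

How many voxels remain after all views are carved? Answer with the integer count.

before carving: 216 voxels (6×6×6)
[1] z-view keeps 28 columns → grid now 168
[2] x-view keeps 32 columns → grid now 150
[3] y-view keeps 22 columns → grid now 92

remaining voxels: 92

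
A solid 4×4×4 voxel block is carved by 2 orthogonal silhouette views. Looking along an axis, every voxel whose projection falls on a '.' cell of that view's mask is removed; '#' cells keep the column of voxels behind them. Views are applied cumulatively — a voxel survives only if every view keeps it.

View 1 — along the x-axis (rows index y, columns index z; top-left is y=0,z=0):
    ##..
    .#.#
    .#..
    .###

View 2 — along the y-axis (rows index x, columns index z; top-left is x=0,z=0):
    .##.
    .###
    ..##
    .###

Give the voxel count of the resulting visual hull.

|visual hull| = 22

initial block: 4^3 = 64
step 1: project along x, AND mask (8/16) → |grid| = 32
step 2: project along y, AND mask (10/16) → |grid| = 22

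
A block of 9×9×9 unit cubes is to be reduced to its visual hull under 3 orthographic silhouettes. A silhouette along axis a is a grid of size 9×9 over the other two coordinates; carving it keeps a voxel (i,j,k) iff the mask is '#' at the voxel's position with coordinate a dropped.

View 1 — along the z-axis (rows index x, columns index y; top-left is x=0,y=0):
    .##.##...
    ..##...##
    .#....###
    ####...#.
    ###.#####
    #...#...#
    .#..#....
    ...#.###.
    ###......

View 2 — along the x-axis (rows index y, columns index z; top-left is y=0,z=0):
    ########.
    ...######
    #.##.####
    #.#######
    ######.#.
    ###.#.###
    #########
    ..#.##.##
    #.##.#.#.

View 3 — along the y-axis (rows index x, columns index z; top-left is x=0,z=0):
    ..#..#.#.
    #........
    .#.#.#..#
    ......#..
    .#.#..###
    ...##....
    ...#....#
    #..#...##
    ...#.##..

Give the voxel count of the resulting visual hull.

start: 9×9×9 = 729 voxels
V1 z: intersect with XY mask (37 set) -- 333 left
V2 x: intersect with YZ mask (62 set) -- 248 left
V3 y: intersect with XZ mask (25 set) -- 86 left

86 voxels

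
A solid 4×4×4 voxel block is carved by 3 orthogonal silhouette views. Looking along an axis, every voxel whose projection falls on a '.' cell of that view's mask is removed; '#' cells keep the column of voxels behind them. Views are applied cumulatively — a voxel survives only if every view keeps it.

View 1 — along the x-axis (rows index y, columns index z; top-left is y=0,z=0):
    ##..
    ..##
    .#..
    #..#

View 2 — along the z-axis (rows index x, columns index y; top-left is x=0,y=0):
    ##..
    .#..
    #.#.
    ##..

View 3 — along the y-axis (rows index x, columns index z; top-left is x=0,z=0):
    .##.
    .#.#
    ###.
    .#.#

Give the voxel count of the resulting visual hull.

|visual hull| = 8

start: 4×4×4 = 64 voxels
  1. axis=0 (YZ plane), |mask|=7  ⇒  voxels=28
  2. axis=2 (XY plane), |mask|=7  ⇒  voxels=13
  3. axis=1 (XZ plane), |mask|=9  ⇒  voxels=8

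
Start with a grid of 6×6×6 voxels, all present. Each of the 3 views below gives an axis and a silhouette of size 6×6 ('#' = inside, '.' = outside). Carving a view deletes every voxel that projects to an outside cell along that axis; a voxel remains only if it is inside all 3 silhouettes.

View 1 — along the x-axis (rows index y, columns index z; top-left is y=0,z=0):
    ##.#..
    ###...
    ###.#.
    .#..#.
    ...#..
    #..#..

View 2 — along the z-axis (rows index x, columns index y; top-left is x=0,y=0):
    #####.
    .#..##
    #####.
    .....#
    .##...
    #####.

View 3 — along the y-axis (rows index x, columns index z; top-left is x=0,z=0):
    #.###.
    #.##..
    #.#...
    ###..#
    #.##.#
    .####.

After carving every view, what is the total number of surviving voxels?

remaining voxels: 34

start: 6×6×6 = 216 voxels
carve view 1 (along x, YZ-mask fill 15/36): 90 voxels remain
carve view 2 (along z, XY-mask fill 21/36): 54 voxels remain
carve view 3 (along y, XZ-mask fill 21/36): 34 voxels remain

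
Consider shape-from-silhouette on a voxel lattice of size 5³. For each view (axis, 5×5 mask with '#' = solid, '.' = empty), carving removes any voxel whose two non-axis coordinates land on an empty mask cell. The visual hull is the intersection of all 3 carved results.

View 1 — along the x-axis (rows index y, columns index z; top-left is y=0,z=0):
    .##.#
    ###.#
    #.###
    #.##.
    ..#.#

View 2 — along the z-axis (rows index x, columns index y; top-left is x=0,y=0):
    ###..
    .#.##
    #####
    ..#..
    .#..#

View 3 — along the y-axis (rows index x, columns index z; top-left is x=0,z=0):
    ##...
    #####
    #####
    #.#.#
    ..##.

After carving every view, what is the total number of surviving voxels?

34 voxels

initial block: 5^3 = 125
[1] x-view keeps 16 columns → grid now 80
[2] z-view keeps 14 columns → grid now 46
[3] y-view keeps 17 columns → grid now 34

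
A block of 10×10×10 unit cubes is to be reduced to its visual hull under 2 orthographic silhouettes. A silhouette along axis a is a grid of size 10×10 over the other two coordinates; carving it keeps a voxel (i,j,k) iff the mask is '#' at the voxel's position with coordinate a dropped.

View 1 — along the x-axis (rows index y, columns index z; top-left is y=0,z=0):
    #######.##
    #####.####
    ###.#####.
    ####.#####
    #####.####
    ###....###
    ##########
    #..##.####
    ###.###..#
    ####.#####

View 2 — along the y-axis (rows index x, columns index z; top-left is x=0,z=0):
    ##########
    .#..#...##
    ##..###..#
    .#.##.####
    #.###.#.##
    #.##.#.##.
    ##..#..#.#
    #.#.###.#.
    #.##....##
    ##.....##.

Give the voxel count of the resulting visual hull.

start: 10×10×10 = 1000 voxels
[1] x-view keeps 83 columns → grid now 830
[2] y-view keeps 60 columns → grid now 507

remaining voxels: 507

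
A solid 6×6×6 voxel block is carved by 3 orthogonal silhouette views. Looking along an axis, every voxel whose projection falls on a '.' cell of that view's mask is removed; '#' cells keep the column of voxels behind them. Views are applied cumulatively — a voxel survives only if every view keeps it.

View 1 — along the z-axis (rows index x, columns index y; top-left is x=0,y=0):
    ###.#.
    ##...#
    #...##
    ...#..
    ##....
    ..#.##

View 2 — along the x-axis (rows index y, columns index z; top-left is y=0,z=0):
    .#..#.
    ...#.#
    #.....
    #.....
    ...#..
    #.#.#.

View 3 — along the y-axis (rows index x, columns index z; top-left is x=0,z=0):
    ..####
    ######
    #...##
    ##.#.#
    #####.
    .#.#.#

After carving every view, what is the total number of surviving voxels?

start: 6×6×6 = 216 voxels
  1. axis=2 (XY plane), |mask|=16  ⇒  voxels=96
  2. axis=0 (YZ plane), |mask|=10  ⇒  voxels=29
  3. axis=1 (XZ plane), |mask|=25  ⇒  voxels=19

19 voxels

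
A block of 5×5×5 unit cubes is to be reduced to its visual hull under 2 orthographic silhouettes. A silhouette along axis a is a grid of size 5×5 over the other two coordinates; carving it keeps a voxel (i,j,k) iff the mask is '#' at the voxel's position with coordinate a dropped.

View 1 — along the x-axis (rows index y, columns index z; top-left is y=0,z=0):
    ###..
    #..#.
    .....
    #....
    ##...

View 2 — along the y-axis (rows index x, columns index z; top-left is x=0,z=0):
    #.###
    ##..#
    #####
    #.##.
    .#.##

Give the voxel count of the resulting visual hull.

remaining voxels: 29

start: 5×5×5 = 125 voxels
[1] x-view keeps 8 columns → grid now 40
[2] y-view keeps 18 columns → grid now 29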